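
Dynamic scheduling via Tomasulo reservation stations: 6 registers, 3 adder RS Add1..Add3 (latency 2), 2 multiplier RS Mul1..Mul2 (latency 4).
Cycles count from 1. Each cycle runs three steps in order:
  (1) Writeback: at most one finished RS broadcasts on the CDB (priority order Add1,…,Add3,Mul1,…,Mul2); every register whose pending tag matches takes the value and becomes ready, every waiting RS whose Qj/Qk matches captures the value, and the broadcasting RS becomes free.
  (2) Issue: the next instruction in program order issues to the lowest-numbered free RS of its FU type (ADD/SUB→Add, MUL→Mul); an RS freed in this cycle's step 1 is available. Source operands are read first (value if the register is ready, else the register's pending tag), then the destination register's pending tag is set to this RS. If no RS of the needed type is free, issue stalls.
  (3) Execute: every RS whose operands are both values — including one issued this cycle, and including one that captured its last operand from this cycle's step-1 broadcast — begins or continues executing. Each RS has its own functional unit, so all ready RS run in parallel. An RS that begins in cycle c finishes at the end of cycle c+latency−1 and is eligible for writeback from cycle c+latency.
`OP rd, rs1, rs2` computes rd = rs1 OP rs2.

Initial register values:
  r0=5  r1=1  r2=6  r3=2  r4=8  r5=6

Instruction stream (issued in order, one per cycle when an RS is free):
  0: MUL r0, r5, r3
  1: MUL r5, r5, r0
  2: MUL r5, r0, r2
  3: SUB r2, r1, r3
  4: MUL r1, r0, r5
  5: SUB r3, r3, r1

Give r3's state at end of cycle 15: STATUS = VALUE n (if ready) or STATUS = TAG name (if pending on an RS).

STATUS = VALUE -862

  c1: issue MUL r0<-Mul1  regs: r0:Mul1,r1:1,r2:6,r3:2,r4:8,r5:6
  c2: issue MUL r5<-Mul2  regs: r0:Mul1,r1:1,r2:6,r3:2,r4:8,r5:Mul2
  c3: stall  regs: r0:Mul1,r1:1,r2:6,r3:2,r4:8,r5:Mul2
  c4: stall  regs: r0:Mul1,r1:1,r2:6,r3:2,r4:8,r5:Mul2
  c5: CDB Mul1=12; issue MUL r5<-Mul1  regs: r0:12,r1:1,r2:6,r3:2,r4:8,r5:Mul1
  c6: issue SUB r2<-Add1  regs: r0:12,r1:1,r2:Add1,r3:2,r4:8,r5:Mul1
  c7: stall  regs: r0:12,r1:1,r2:Add1,r3:2,r4:8,r5:Mul1
  c8: CDB Add1=-1; stall  regs: r0:12,r1:1,r2:-1,r3:2,r4:8,r5:Mul1
  c9: CDB Mul1=72; issue MUL r1<-Mul1  regs: r0:12,r1:Mul1,r2:-1,r3:2,r4:8,r5:72
  c10: CDB Mul2=72; issue SUB r3<-Add1  regs: r0:12,r1:Mul1,r2:-1,r3:Add1,r4:8,r5:72
  c11: -  regs: r0:12,r1:Mul1,r2:-1,r3:Add1,r4:8,r5:72
  c12: -  regs: r0:12,r1:Mul1,r2:-1,r3:Add1,r4:8,r5:72
  c13: CDB Mul1=864  regs: r0:12,r1:864,r2:-1,r3:Add1,r4:8,r5:72
  c14: -  regs: r0:12,r1:864,r2:-1,r3:Add1,r4:8,r5:72
  c15: CDB Add1=-862  regs: r0:12,r1:864,r2:-1,r3:-862,r4:8,r5:72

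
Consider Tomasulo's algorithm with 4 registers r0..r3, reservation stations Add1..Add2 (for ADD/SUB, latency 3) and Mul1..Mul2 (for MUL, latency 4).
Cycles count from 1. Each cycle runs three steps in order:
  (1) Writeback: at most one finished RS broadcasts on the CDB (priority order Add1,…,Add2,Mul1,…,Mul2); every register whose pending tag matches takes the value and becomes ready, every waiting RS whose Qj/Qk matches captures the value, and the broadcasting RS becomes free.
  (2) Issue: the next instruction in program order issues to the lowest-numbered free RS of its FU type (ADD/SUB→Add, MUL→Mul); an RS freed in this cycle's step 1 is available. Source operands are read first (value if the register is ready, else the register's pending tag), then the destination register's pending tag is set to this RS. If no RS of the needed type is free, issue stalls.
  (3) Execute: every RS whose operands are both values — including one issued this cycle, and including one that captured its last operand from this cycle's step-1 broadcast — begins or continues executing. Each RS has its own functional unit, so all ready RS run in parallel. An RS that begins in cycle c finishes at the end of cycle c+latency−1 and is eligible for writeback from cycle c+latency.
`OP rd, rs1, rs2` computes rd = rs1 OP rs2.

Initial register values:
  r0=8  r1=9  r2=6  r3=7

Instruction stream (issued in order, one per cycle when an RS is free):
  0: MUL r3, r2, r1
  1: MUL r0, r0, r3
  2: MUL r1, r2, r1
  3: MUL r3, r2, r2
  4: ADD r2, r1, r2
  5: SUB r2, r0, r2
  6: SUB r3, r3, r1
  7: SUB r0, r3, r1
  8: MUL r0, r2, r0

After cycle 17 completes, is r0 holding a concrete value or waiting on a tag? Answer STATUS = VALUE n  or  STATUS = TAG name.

STATUS = TAG Mul1

  c1: issue MUL r3<-Mul1  regs: r0:8,r1:9,r2:6,r3:Mul1
  c2: issue MUL r0<-Mul2  regs: r0:Mul2,r1:9,r2:6,r3:Mul1
  c3: stall  regs: r0:Mul2,r1:9,r2:6,r3:Mul1
  c4: stall  regs: r0:Mul2,r1:9,r2:6,r3:Mul1
  c5: CDB Mul1=54; issue MUL r1<-Mul1  regs: r0:Mul2,r1:Mul1,r2:6,r3:54
  c6: stall  regs: r0:Mul2,r1:Mul1,r2:6,r3:54
  c7: stall  regs: r0:Mul2,r1:Mul1,r2:6,r3:54
  c8: stall  regs: r0:Mul2,r1:Mul1,r2:6,r3:54
  c9: CDB Mul1=54; issue MUL r3<-Mul1  regs: r0:Mul2,r1:54,r2:6,r3:Mul1
  c10: CDB Mul2=432; issue ADD r2<-Add1  regs: r0:432,r1:54,r2:Add1,r3:Mul1
  c11: issue SUB r2<-Add2  regs: r0:432,r1:54,r2:Add2,r3:Mul1
  c12: stall  regs: r0:432,r1:54,r2:Add2,r3:Mul1
  c13: CDB Add1=60; issue SUB r3<-Add1  regs: r0:432,r1:54,r2:Add2,r3:Add1
  c14: CDB Mul1=36; stall  regs: r0:432,r1:54,r2:Add2,r3:Add1
  c15: stall  regs: r0:432,r1:54,r2:Add2,r3:Add1
  c16: CDB Add2=372; issue SUB r0<-Add2  regs: r0:Add2,r1:54,r2:372,r3:Add1
  c17: CDB Add1=-18; issue MUL r0<-Mul1  regs: r0:Mul1,r1:54,r2:372,r3:-18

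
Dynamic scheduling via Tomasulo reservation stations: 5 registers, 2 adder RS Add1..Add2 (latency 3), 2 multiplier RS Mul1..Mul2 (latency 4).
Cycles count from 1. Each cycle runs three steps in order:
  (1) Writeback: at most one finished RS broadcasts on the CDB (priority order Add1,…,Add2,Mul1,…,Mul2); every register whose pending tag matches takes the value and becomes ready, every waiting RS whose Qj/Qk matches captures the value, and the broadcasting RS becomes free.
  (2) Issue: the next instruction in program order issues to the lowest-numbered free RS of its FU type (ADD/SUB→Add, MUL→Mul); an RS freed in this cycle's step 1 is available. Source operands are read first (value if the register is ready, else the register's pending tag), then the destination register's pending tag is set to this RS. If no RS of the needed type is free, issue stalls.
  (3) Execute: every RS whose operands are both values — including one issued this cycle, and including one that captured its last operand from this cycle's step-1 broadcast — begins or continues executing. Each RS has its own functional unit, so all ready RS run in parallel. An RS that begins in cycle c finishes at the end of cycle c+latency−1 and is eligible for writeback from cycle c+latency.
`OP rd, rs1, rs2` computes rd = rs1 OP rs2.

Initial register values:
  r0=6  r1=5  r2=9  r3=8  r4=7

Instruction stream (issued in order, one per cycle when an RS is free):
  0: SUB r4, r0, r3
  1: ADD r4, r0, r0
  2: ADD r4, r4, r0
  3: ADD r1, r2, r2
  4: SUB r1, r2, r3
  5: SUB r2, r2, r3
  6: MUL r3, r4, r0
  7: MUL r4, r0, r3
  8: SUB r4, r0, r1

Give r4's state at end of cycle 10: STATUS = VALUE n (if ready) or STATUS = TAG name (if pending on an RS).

STATUS = VALUE 18

  c1: issue SUB r4<-Add1  regs: r0:6,r1:5,r2:9,r3:8,r4:Add1
  c2: issue ADD r4<-Add2  regs: r0:6,r1:5,r2:9,r3:8,r4:Add2
  c3: stall  regs: r0:6,r1:5,r2:9,r3:8,r4:Add2
  c4: CDB Add1=-2; issue ADD r4<-Add1  regs: r0:6,r1:5,r2:9,r3:8,r4:Add1
  c5: CDB Add2=12; issue ADD r1<-Add2  regs: r0:6,r1:Add2,r2:9,r3:8,r4:Add1
  c6: stall  regs: r0:6,r1:Add2,r2:9,r3:8,r4:Add1
  c7: stall  regs: r0:6,r1:Add2,r2:9,r3:8,r4:Add1
  c8: CDB Add1=18; issue SUB r1<-Add1  regs: r0:6,r1:Add1,r2:9,r3:8,r4:18
  c9: CDB Add2=18; issue SUB r2<-Add2  regs: r0:6,r1:Add1,r2:Add2,r3:8,r4:18
  c10: issue MUL r3<-Mul1  regs: r0:6,r1:Add1,r2:Add2,r3:Mul1,r4:18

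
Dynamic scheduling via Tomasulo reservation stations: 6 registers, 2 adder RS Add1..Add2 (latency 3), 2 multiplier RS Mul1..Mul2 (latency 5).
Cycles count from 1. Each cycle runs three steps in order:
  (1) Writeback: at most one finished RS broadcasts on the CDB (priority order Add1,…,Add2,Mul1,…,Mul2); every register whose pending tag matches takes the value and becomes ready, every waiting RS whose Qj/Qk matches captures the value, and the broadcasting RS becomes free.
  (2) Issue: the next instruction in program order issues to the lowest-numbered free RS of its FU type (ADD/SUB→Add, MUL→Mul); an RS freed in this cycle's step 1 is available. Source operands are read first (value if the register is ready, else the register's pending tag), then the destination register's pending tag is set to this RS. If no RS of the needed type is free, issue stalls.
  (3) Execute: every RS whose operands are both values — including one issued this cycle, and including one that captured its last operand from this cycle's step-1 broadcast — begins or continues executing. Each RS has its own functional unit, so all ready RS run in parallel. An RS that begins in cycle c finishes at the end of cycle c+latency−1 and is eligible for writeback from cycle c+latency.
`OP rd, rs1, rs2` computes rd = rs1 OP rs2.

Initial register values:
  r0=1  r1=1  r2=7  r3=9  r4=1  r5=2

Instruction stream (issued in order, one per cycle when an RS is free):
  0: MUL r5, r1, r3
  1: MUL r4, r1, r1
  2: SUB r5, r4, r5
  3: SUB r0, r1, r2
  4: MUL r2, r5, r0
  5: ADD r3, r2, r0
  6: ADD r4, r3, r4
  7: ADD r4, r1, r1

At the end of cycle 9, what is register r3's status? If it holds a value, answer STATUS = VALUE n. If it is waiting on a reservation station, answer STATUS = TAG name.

c1: issue MUL r5<-Mul1 | r0:1,r1:1,r2:7,r3:9,r4:1,r5:Mul1
c2: issue MUL r4<-Mul2 | r0:1,r1:1,r2:7,r3:9,r4:Mul2,r5:Mul1
c3: issue SUB r5<-Add1 | r0:1,r1:1,r2:7,r3:9,r4:Mul2,r5:Add1
c4: issue SUB r0<-Add2 | r0:Add2,r1:1,r2:7,r3:9,r4:Mul2,r5:Add1
c5: stall | r0:Add2,r1:1,r2:7,r3:9,r4:Mul2,r5:Add1
c6: CDB Mul1=9; issue MUL r2<-Mul1 | r0:Add2,r1:1,r2:Mul1,r3:9,r4:Mul2,r5:Add1
c7: CDB Add2=-6; issue ADD r3<-Add2 | r0:-6,r1:1,r2:Mul1,r3:Add2,r4:Mul2,r5:Add1
c8: CDB Mul2=1; stall | r0:-6,r1:1,r2:Mul1,r3:Add2,r4:1,r5:Add1
c9: stall | r0:-6,r1:1,r2:Mul1,r3:Add2,r4:1,r5:Add1

STATUS = TAG Add2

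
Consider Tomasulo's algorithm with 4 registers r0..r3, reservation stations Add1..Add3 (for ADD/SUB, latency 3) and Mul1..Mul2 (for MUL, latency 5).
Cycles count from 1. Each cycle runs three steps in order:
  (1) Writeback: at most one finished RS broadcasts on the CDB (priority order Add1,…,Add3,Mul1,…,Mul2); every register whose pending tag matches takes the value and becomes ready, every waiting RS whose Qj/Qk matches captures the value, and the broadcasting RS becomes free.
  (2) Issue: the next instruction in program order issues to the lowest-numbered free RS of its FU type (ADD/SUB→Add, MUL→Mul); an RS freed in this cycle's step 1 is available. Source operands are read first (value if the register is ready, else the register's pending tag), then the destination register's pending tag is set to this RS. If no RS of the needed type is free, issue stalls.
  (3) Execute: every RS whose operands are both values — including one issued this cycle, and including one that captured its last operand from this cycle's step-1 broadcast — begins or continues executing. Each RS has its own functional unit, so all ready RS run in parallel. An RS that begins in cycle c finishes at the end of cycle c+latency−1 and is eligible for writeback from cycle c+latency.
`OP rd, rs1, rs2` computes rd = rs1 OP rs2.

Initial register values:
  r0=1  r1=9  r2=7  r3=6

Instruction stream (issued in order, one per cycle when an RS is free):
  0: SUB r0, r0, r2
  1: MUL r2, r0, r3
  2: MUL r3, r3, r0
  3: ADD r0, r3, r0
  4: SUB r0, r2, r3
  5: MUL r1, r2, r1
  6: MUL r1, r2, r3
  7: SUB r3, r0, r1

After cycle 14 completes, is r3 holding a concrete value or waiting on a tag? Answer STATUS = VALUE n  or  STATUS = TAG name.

STATUS = TAG Add3

c1: issue SUB r0<-Add1 | r0:Add1,r1:9,r2:7,r3:6
c2: issue MUL r2<-Mul1 | r0:Add1,r1:9,r2:Mul1,r3:6
c3: issue MUL r3<-Mul2 | r0:Add1,r1:9,r2:Mul1,r3:Mul2
c4: CDB Add1=-6; issue ADD r0<-Add1 | r0:Add1,r1:9,r2:Mul1,r3:Mul2
c5: issue SUB r0<-Add2 | r0:Add2,r1:9,r2:Mul1,r3:Mul2
c6: stall | r0:Add2,r1:9,r2:Mul1,r3:Mul2
c7: stall | r0:Add2,r1:9,r2:Mul1,r3:Mul2
c8: stall | r0:Add2,r1:9,r2:Mul1,r3:Mul2
c9: CDB Mul1=-36; issue MUL r1<-Mul1 | r0:Add2,r1:Mul1,r2:-36,r3:Mul2
c10: CDB Mul2=-36; issue MUL r1<-Mul2 | r0:Add2,r1:Mul2,r2:-36,r3:-36
c11: issue SUB r3<-Add3 | r0:Add2,r1:Mul2,r2:-36,r3:Add3
c12: - | r0:Add2,r1:Mul2,r2:-36,r3:Add3
c13: CDB Add1=-42 | r0:Add2,r1:Mul2,r2:-36,r3:Add3
c14: CDB Add2=0 | r0:0,r1:Mul2,r2:-36,r3:Add3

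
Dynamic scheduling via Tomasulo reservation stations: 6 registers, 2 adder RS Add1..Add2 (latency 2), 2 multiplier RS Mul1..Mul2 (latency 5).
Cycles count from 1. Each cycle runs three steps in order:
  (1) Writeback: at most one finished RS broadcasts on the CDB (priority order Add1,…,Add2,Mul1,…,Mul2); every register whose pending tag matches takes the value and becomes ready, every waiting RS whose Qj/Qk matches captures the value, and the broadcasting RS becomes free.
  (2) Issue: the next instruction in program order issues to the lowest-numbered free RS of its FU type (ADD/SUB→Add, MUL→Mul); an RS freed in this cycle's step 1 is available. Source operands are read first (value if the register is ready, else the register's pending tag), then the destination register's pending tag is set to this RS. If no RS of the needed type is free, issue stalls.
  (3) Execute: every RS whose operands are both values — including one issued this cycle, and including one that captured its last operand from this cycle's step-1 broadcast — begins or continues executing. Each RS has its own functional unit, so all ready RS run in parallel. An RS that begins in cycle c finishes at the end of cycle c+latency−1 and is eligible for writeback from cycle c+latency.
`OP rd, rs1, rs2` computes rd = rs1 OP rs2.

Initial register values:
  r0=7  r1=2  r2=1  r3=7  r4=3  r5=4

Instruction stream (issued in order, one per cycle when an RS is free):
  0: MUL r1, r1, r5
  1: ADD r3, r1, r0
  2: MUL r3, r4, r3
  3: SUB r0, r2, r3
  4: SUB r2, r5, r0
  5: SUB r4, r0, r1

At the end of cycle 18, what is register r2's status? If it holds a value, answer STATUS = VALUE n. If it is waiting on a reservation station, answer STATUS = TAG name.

STATUS = VALUE 48

cycle 1: issue MUL r1<-Mul1 // r0:7,r1:Mul1,r2:1,r3:7,r4:3,r5:4
cycle 2: issue ADD r3<-Add1 // r0:7,r1:Mul1,r2:1,r3:Add1,r4:3,r5:4
cycle 3: issue MUL r3<-Mul2 // r0:7,r1:Mul1,r2:1,r3:Mul2,r4:3,r5:4
cycle 4: issue SUB r0<-Add2 // r0:Add2,r1:Mul1,r2:1,r3:Mul2,r4:3,r5:4
cycle 5: stall // r0:Add2,r1:Mul1,r2:1,r3:Mul2,r4:3,r5:4
cycle 6: CDB Mul1=8; stall // r0:Add2,r1:8,r2:1,r3:Mul2,r4:3,r5:4
cycle 7: stall // r0:Add2,r1:8,r2:1,r3:Mul2,r4:3,r5:4
cycle 8: CDB Add1=15; issue SUB r2<-Add1 // r0:Add2,r1:8,r2:Add1,r3:Mul2,r4:3,r5:4
cycle 9: stall // r0:Add2,r1:8,r2:Add1,r3:Mul2,r4:3,r5:4
cycle 10: stall // r0:Add2,r1:8,r2:Add1,r3:Mul2,r4:3,r5:4
cycle 11: stall // r0:Add2,r1:8,r2:Add1,r3:Mul2,r4:3,r5:4
cycle 12: stall // r0:Add2,r1:8,r2:Add1,r3:Mul2,r4:3,r5:4
cycle 13: CDB Mul2=45; stall // r0:Add2,r1:8,r2:Add1,r3:45,r4:3,r5:4
cycle 14: stall // r0:Add2,r1:8,r2:Add1,r3:45,r4:3,r5:4
cycle 15: CDB Add2=-44; issue SUB r4<-Add2 // r0:-44,r1:8,r2:Add1,r3:45,r4:Add2,r5:4
cycle 16: - // r0:-44,r1:8,r2:Add1,r3:45,r4:Add2,r5:4
cycle 17: CDB Add1=48 // r0:-44,r1:8,r2:48,r3:45,r4:Add2,r5:4
cycle 18: CDB Add2=-52 // r0:-44,r1:8,r2:48,r3:45,r4:-52,r5:4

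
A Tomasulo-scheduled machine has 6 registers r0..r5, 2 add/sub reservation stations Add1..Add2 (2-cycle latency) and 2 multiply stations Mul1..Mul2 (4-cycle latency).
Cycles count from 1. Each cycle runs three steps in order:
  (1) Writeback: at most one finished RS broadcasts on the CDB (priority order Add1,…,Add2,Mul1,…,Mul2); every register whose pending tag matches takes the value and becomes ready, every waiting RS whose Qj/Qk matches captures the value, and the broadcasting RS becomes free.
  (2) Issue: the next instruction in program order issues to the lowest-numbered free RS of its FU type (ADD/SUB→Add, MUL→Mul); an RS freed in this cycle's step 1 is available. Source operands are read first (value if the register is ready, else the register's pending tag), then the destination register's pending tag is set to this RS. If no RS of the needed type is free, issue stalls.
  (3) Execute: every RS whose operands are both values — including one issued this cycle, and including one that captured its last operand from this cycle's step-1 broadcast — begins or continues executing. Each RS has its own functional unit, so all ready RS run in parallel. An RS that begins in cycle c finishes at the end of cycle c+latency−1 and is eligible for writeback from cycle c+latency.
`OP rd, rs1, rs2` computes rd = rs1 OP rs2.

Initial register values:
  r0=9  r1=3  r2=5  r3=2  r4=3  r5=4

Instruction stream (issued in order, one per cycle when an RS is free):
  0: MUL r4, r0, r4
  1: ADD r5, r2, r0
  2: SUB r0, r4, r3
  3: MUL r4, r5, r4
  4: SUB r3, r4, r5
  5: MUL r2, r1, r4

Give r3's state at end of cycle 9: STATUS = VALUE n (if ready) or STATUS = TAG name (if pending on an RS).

  c1: issue MUL r4<-Mul1  regs: r0:9,r1:3,r2:5,r3:2,r4:Mul1,r5:4
  c2: issue ADD r5<-Add1  regs: r0:9,r1:3,r2:5,r3:2,r4:Mul1,r5:Add1
  c3: issue SUB r0<-Add2  regs: r0:Add2,r1:3,r2:5,r3:2,r4:Mul1,r5:Add1
  c4: CDB Add1=14; issue MUL r4<-Mul2  regs: r0:Add2,r1:3,r2:5,r3:2,r4:Mul2,r5:14
  c5: CDB Mul1=27; issue SUB r3<-Add1  regs: r0:Add2,r1:3,r2:5,r3:Add1,r4:Mul2,r5:14
  c6: issue MUL r2<-Mul1  regs: r0:Add2,r1:3,r2:Mul1,r3:Add1,r4:Mul2,r5:14
  c7: CDB Add2=25  regs: r0:25,r1:3,r2:Mul1,r3:Add1,r4:Mul2,r5:14
  c8: -  regs: r0:25,r1:3,r2:Mul1,r3:Add1,r4:Mul2,r5:14
  c9: CDB Mul2=378  regs: r0:25,r1:3,r2:Mul1,r3:Add1,r4:378,r5:14

STATUS = TAG Add1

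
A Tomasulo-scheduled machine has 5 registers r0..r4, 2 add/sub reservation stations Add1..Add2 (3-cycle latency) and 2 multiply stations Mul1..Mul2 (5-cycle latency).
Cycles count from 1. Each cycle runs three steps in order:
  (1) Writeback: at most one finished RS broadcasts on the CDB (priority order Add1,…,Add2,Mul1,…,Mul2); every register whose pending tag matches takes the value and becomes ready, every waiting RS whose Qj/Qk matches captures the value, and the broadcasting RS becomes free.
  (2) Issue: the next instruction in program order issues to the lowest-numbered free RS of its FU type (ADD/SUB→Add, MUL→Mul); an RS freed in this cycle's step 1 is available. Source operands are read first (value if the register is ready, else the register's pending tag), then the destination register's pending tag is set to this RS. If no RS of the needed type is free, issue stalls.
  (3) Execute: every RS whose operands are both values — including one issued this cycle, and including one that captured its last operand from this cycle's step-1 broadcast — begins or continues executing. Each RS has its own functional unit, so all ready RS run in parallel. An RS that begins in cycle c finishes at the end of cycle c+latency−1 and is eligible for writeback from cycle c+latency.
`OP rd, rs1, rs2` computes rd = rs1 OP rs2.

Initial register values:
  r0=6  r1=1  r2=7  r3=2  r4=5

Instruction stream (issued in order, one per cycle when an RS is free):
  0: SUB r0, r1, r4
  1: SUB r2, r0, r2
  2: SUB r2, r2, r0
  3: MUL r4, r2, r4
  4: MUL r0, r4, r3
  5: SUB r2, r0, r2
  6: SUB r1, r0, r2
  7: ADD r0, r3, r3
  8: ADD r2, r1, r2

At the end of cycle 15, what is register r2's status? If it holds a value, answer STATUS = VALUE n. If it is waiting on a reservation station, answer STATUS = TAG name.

  c1: issue SUB r0<-Add1  regs: r0:Add1,r1:1,r2:7,r3:2,r4:5
  c2: issue SUB r2<-Add2  regs: r0:Add1,r1:1,r2:Add2,r3:2,r4:5
  c3: stall  regs: r0:Add1,r1:1,r2:Add2,r3:2,r4:5
  c4: CDB Add1=-4; issue SUB r2<-Add1  regs: r0:-4,r1:1,r2:Add1,r3:2,r4:5
  c5: issue MUL r4<-Mul1  regs: r0:-4,r1:1,r2:Add1,r3:2,r4:Mul1
  c6: issue MUL r0<-Mul2  regs: r0:Mul2,r1:1,r2:Add1,r3:2,r4:Mul1
  c7: CDB Add2=-11; issue SUB r2<-Add2  regs: r0:Mul2,r1:1,r2:Add2,r3:2,r4:Mul1
  c8: stall  regs: r0:Mul2,r1:1,r2:Add2,r3:2,r4:Mul1
  c9: stall  regs: r0:Mul2,r1:1,r2:Add2,r3:2,r4:Mul1
  c10: CDB Add1=-7; issue SUB r1<-Add1  regs: r0:Mul2,r1:Add1,r2:Add2,r3:2,r4:Mul1
  c11: stall  regs: r0:Mul2,r1:Add1,r2:Add2,r3:2,r4:Mul1
  c12: stall  regs: r0:Mul2,r1:Add1,r2:Add2,r3:2,r4:Mul1
  c13: stall  regs: r0:Mul2,r1:Add1,r2:Add2,r3:2,r4:Mul1
  c14: stall  regs: r0:Mul2,r1:Add1,r2:Add2,r3:2,r4:Mul1
  c15: CDB Mul1=-35; stall  regs: r0:Mul2,r1:Add1,r2:Add2,r3:2,r4:-35

STATUS = TAG Add2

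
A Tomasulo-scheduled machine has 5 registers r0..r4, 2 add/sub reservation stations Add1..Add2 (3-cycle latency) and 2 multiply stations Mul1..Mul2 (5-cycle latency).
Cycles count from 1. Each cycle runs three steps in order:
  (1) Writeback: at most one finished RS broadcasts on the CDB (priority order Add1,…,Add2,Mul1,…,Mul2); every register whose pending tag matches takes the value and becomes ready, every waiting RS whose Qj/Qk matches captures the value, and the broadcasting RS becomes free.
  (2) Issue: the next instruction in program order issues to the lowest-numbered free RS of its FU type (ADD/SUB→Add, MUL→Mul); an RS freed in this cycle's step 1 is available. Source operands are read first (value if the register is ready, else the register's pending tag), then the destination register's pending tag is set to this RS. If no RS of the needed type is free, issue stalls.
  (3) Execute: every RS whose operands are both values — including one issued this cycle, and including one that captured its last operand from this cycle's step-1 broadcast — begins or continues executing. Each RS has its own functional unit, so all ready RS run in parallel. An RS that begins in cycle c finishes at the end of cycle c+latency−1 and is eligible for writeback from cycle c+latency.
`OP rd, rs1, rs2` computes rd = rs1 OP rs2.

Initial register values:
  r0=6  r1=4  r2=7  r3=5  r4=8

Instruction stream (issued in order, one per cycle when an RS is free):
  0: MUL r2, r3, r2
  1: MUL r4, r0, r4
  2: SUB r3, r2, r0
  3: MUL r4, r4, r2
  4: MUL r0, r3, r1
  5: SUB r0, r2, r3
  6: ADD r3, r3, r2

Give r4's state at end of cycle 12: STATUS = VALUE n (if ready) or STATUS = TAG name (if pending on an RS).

c1: issue MUL r2<-Mul1 | r0:6,r1:4,r2:Mul1,r3:5,r4:8
c2: issue MUL r4<-Mul2 | r0:6,r1:4,r2:Mul1,r3:5,r4:Mul2
c3: issue SUB r3<-Add1 | r0:6,r1:4,r2:Mul1,r3:Add1,r4:Mul2
c4: stall | r0:6,r1:4,r2:Mul1,r3:Add1,r4:Mul2
c5: stall | r0:6,r1:4,r2:Mul1,r3:Add1,r4:Mul2
c6: CDB Mul1=35; issue MUL r4<-Mul1 | r0:6,r1:4,r2:35,r3:Add1,r4:Mul1
c7: CDB Mul2=48; issue MUL r0<-Mul2 | r0:Mul2,r1:4,r2:35,r3:Add1,r4:Mul1
c8: issue SUB r0<-Add2 | r0:Add2,r1:4,r2:35,r3:Add1,r4:Mul1
c9: CDB Add1=29; issue ADD r3<-Add1 | r0:Add2,r1:4,r2:35,r3:Add1,r4:Mul1
c10: - | r0:Add2,r1:4,r2:35,r3:Add1,r4:Mul1
c11: - | r0:Add2,r1:4,r2:35,r3:Add1,r4:Mul1
c12: CDB Add1=64 | r0:Add2,r1:4,r2:35,r3:64,r4:Mul1

STATUS = TAG Mul1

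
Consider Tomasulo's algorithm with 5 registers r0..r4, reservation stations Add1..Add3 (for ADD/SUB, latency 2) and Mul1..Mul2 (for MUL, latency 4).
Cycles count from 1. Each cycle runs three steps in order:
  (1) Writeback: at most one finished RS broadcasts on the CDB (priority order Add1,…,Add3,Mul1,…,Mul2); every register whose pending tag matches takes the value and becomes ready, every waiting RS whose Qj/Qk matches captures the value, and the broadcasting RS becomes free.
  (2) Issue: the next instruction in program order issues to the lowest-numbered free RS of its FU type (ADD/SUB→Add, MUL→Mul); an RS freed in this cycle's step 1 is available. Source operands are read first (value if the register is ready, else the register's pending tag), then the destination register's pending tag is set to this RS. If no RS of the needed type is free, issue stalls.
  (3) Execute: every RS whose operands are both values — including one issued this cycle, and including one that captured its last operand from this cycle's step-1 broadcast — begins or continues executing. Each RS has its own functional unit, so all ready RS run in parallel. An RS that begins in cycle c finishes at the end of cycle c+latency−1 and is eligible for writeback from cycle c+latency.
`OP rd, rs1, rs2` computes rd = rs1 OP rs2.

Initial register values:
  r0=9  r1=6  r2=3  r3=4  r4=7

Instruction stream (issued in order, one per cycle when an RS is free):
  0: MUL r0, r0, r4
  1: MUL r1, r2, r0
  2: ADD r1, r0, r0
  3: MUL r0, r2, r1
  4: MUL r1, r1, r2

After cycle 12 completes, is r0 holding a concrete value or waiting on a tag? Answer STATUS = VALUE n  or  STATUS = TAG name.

STATUS = VALUE 378

cycle 1: issue MUL r0<-Mul1 // r0:Mul1,r1:6,r2:3,r3:4,r4:7
cycle 2: issue MUL r1<-Mul2 // r0:Mul1,r1:Mul2,r2:3,r3:4,r4:7
cycle 3: issue ADD r1<-Add1 // r0:Mul1,r1:Add1,r2:3,r3:4,r4:7
cycle 4: stall // r0:Mul1,r1:Add1,r2:3,r3:4,r4:7
cycle 5: CDB Mul1=63; issue MUL r0<-Mul1 // r0:Mul1,r1:Add1,r2:3,r3:4,r4:7
cycle 6: stall // r0:Mul1,r1:Add1,r2:3,r3:4,r4:7
cycle 7: CDB Add1=126; stall // r0:Mul1,r1:126,r2:3,r3:4,r4:7
cycle 8: stall // r0:Mul1,r1:126,r2:3,r3:4,r4:7
cycle 9: CDB Mul2=189; issue MUL r1<-Mul2 // r0:Mul1,r1:Mul2,r2:3,r3:4,r4:7
cycle 10: - // r0:Mul1,r1:Mul2,r2:3,r3:4,r4:7
cycle 11: CDB Mul1=378 // r0:378,r1:Mul2,r2:3,r3:4,r4:7
cycle 12: - // r0:378,r1:Mul2,r2:3,r3:4,r4:7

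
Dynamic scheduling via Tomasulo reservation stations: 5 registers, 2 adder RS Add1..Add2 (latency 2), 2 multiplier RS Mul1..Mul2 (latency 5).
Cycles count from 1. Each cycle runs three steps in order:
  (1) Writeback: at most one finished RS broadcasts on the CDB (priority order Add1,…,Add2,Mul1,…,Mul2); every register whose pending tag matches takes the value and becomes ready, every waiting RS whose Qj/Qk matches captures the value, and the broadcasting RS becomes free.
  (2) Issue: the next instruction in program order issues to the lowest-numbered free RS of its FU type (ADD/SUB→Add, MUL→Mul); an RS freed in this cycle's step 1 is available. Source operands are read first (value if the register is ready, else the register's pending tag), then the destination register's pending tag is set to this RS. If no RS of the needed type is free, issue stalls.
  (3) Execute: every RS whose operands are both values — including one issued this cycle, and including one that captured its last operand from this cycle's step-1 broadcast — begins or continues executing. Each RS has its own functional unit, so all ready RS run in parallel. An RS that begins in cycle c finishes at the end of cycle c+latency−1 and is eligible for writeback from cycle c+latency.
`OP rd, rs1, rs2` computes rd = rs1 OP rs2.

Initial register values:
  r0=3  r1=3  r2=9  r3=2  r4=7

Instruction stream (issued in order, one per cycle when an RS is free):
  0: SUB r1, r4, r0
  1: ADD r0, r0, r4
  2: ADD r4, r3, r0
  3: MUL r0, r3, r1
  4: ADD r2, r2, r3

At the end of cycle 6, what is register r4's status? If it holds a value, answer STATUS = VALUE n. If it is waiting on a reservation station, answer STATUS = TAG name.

STATUS = VALUE 12

  c1: issue SUB r1<-Add1  regs: r0:3,r1:Add1,r2:9,r3:2,r4:7
  c2: issue ADD r0<-Add2  regs: r0:Add2,r1:Add1,r2:9,r3:2,r4:7
  c3: CDB Add1=4; issue ADD r4<-Add1  regs: r0:Add2,r1:4,r2:9,r3:2,r4:Add1
  c4: CDB Add2=10; issue MUL r0<-Mul1  regs: r0:Mul1,r1:4,r2:9,r3:2,r4:Add1
  c5: issue ADD r2<-Add2  regs: r0:Mul1,r1:4,r2:Add2,r3:2,r4:Add1
  c6: CDB Add1=12  regs: r0:Mul1,r1:4,r2:Add2,r3:2,r4:12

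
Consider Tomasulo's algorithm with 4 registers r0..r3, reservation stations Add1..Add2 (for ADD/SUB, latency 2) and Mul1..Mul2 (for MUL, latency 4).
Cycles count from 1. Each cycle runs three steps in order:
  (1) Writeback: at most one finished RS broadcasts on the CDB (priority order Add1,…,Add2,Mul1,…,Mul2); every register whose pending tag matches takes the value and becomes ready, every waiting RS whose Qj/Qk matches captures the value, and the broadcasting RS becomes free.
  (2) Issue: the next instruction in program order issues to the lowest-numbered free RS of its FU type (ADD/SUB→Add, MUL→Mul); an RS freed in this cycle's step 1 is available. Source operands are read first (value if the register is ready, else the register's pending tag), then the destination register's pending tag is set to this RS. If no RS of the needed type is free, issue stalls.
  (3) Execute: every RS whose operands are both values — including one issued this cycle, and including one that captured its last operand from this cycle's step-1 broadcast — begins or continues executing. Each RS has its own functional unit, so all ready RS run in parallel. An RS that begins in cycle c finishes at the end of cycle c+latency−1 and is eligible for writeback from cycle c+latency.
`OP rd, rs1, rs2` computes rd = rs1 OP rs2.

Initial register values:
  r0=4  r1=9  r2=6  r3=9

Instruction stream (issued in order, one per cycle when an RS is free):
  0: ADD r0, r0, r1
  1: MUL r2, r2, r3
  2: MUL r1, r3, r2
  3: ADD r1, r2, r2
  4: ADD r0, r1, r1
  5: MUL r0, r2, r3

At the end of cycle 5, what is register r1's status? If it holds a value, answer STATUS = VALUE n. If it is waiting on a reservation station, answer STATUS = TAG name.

STATUS = TAG Add1

  c1: issue ADD r0<-Add1  regs: r0:Add1,r1:9,r2:6,r3:9
  c2: issue MUL r2<-Mul1  regs: r0:Add1,r1:9,r2:Mul1,r3:9
  c3: CDB Add1=13; issue MUL r1<-Mul2  regs: r0:13,r1:Mul2,r2:Mul1,r3:9
  c4: issue ADD r1<-Add1  regs: r0:13,r1:Add1,r2:Mul1,r3:9
  c5: issue ADD r0<-Add2  regs: r0:Add2,r1:Add1,r2:Mul1,r3:9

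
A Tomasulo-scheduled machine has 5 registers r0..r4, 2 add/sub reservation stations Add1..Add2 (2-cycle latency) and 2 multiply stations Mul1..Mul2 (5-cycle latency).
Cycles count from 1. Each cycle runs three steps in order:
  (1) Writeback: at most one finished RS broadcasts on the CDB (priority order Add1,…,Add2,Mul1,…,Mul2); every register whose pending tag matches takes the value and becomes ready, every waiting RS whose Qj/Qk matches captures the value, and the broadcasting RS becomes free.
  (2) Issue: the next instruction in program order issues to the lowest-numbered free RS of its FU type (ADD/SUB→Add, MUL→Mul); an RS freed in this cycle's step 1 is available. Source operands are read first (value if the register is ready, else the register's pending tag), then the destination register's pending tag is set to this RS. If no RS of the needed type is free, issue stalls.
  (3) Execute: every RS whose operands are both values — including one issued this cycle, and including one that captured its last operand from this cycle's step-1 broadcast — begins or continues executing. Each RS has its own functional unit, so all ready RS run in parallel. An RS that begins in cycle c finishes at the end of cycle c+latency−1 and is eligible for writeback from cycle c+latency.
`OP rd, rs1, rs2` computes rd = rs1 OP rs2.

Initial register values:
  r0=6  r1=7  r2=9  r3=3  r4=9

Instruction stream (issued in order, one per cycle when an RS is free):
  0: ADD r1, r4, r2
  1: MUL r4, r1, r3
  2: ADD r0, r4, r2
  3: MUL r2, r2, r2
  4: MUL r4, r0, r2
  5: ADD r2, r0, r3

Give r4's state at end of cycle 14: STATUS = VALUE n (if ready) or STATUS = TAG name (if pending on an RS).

  c1: issue ADD r1<-Add1  regs: r0:6,r1:Add1,r2:9,r3:3,r4:9
  c2: issue MUL r4<-Mul1  regs: r0:6,r1:Add1,r2:9,r3:3,r4:Mul1
  c3: CDB Add1=18; issue ADD r0<-Add1  regs: r0:Add1,r1:18,r2:9,r3:3,r4:Mul1
  c4: issue MUL r2<-Mul2  regs: r0:Add1,r1:18,r2:Mul2,r3:3,r4:Mul1
  c5: stall  regs: r0:Add1,r1:18,r2:Mul2,r3:3,r4:Mul1
  c6: stall  regs: r0:Add1,r1:18,r2:Mul2,r3:3,r4:Mul1
  c7: stall  regs: r0:Add1,r1:18,r2:Mul2,r3:3,r4:Mul1
  c8: CDB Mul1=54; issue MUL r4<-Mul1  regs: r0:Add1,r1:18,r2:Mul2,r3:3,r4:Mul1
  c9: CDB Mul2=81; issue ADD r2<-Add2  regs: r0:Add1,r1:18,r2:Add2,r3:3,r4:Mul1
  c10: CDB Add1=63  regs: r0:63,r1:18,r2:Add2,r3:3,r4:Mul1
  c11: -  regs: r0:63,r1:18,r2:Add2,r3:3,r4:Mul1
  c12: CDB Add2=66  regs: r0:63,r1:18,r2:66,r3:3,r4:Mul1
  c13: -  regs: r0:63,r1:18,r2:66,r3:3,r4:Mul1
  c14: -  regs: r0:63,r1:18,r2:66,r3:3,r4:Mul1

STATUS = TAG Mul1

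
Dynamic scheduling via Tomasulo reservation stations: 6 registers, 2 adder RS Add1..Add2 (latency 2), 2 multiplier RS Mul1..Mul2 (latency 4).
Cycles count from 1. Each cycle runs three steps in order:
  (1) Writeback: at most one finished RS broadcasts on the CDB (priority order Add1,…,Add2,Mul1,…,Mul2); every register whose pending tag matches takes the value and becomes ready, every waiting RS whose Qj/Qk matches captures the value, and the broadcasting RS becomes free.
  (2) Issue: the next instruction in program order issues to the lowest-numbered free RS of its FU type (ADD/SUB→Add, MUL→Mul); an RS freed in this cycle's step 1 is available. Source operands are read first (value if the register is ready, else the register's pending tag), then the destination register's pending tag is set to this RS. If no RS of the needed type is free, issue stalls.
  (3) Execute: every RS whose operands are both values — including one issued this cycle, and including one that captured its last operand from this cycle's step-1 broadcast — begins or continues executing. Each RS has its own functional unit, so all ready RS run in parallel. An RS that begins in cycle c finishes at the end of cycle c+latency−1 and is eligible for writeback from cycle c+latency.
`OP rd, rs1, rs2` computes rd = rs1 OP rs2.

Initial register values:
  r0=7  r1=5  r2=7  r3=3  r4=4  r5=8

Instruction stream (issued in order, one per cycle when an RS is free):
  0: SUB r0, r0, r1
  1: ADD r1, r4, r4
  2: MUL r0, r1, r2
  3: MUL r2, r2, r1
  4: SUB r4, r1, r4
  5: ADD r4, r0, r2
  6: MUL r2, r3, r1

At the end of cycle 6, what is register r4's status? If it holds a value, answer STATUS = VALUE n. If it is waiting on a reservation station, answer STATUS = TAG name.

c1: issue SUB r0<-Add1 | r0:Add1,r1:5,r2:7,r3:3,r4:4,r5:8
c2: issue ADD r1<-Add2 | r0:Add1,r1:Add2,r2:7,r3:3,r4:4,r5:8
c3: CDB Add1=2; issue MUL r0<-Mul1 | r0:Mul1,r1:Add2,r2:7,r3:3,r4:4,r5:8
c4: CDB Add2=8; issue MUL r2<-Mul2 | r0:Mul1,r1:8,r2:Mul2,r3:3,r4:4,r5:8
c5: issue SUB r4<-Add1 | r0:Mul1,r1:8,r2:Mul2,r3:3,r4:Add1,r5:8
c6: issue ADD r4<-Add2 | r0:Mul1,r1:8,r2:Mul2,r3:3,r4:Add2,r5:8

STATUS = TAG Add2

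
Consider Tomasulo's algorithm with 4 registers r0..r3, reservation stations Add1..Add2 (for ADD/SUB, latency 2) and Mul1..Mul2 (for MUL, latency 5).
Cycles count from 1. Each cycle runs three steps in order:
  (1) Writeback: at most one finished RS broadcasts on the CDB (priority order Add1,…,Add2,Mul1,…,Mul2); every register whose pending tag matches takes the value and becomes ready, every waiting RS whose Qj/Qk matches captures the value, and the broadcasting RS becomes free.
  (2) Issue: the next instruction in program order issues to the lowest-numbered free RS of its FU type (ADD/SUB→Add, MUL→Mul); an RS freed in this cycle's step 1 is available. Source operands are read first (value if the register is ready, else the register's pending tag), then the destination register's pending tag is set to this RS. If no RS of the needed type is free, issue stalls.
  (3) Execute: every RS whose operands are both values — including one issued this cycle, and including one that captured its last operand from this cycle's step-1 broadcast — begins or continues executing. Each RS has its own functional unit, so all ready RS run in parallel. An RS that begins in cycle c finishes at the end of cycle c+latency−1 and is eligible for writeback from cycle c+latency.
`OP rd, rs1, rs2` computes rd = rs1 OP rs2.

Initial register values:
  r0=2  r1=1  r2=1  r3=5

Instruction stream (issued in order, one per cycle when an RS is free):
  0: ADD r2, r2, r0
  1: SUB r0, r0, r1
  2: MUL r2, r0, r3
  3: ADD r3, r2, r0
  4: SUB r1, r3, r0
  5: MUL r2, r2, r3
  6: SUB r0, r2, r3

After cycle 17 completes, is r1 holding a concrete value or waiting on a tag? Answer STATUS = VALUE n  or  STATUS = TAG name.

STATUS = VALUE 5

  c1: issue ADD r2<-Add1  regs: r0:2,r1:1,r2:Add1,r3:5
  c2: issue SUB r0<-Add2  regs: r0:Add2,r1:1,r2:Add1,r3:5
  c3: CDB Add1=3; issue MUL r2<-Mul1  regs: r0:Add2,r1:1,r2:Mul1,r3:5
  c4: CDB Add2=1; issue ADD r3<-Add1  regs: r0:1,r1:1,r2:Mul1,r3:Add1
  c5: issue SUB r1<-Add2  regs: r0:1,r1:Add2,r2:Mul1,r3:Add1
  c6: issue MUL r2<-Mul2  regs: r0:1,r1:Add2,r2:Mul2,r3:Add1
  c7: stall  regs: r0:1,r1:Add2,r2:Mul2,r3:Add1
  c8: stall  regs: r0:1,r1:Add2,r2:Mul2,r3:Add1
  c9: CDB Mul1=5; stall  regs: r0:1,r1:Add2,r2:Mul2,r3:Add1
  c10: stall  regs: r0:1,r1:Add2,r2:Mul2,r3:Add1
  c11: CDB Add1=6; issue SUB r0<-Add1  regs: r0:Add1,r1:Add2,r2:Mul2,r3:6
  c12: -  regs: r0:Add1,r1:Add2,r2:Mul2,r3:6
  c13: CDB Add2=5  regs: r0:Add1,r1:5,r2:Mul2,r3:6
  c14: -  regs: r0:Add1,r1:5,r2:Mul2,r3:6
  c15: -  regs: r0:Add1,r1:5,r2:Mul2,r3:6
  c16: CDB Mul2=30  regs: r0:Add1,r1:5,r2:30,r3:6
  c17: -  regs: r0:Add1,r1:5,r2:30,r3:6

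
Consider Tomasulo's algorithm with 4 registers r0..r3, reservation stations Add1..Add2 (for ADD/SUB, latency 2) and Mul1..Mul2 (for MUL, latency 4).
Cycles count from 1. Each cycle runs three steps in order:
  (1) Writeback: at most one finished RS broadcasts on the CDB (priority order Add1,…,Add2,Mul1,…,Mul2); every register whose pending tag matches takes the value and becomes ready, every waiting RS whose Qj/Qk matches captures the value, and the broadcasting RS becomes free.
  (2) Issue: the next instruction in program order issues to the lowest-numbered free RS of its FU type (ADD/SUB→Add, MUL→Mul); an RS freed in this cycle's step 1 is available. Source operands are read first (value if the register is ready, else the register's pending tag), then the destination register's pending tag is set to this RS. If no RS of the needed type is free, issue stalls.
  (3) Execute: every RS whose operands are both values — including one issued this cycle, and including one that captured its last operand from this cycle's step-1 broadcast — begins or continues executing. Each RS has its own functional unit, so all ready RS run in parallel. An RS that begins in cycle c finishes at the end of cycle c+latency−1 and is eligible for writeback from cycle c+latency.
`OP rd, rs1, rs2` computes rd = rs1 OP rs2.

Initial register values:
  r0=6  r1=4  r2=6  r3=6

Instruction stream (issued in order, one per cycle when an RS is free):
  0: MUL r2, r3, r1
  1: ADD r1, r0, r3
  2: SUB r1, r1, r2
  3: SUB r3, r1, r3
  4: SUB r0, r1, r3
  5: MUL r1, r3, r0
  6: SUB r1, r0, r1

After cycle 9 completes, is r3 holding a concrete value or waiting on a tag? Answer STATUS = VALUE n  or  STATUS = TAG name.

STATUS = VALUE -18

c1: issue MUL r2<-Mul1 | r0:6,r1:4,r2:Mul1,r3:6
c2: issue ADD r1<-Add1 | r0:6,r1:Add1,r2:Mul1,r3:6
c3: issue SUB r1<-Add2 | r0:6,r1:Add2,r2:Mul1,r3:6
c4: CDB Add1=12; issue SUB r3<-Add1 | r0:6,r1:Add2,r2:Mul1,r3:Add1
c5: CDB Mul1=24; stall | r0:6,r1:Add2,r2:24,r3:Add1
c6: stall | r0:6,r1:Add2,r2:24,r3:Add1
c7: CDB Add2=-12; issue SUB r0<-Add2 | r0:Add2,r1:-12,r2:24,r3:Add1
c8: issue MUL r1<-Mul1 | r0:Add2,r1:Mul1,r2:24,r3:Add1
c9: CDB Add1=-18; issue SUB r1<-Add1 | r0:Add2,r1:Add1,r2:24,r3:-18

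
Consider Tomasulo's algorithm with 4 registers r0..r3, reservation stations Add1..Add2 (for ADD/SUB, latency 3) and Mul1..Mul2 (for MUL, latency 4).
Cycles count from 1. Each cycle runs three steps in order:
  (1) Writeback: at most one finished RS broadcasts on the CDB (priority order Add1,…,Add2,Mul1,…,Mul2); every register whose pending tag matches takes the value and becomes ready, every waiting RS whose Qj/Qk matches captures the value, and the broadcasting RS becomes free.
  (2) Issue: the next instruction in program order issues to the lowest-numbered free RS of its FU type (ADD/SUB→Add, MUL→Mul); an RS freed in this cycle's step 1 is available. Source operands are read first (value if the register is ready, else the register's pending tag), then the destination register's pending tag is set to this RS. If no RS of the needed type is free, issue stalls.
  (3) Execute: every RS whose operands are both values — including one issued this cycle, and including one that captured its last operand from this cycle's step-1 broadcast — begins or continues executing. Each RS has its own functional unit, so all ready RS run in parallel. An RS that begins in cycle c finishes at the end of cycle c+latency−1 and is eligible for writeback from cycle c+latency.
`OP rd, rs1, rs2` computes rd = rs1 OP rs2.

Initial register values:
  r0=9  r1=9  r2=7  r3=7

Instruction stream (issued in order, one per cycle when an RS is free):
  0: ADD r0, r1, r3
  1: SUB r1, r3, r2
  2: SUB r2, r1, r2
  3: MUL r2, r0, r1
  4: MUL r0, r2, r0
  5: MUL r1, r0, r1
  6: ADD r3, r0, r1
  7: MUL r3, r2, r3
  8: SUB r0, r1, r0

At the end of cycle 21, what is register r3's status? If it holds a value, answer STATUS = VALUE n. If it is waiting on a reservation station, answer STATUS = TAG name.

STATUS = TAG Mul2

  c1: issue ADD r0<-Add1  regs: r0:Add1,r1:9,r2:7,r3:7
  c2: issue SUB r1<-Add2  regs: r0:Add1,r1:Add2,r2:7,r3:7
  c3: stall  regs: r0:Add1,r1:Add2,r2:7,r3:7
  c4: CDB Add1=16; issue SUB r2<-Add1  regs: r0:16,r1:Add2,r2:Add1,r3:7
  c5: CDB Add2=0; issue MUL r2<-Mul1  regs: r0:16,r1:0,r2:Mul1,r3:7
  c6: issue MUL r0<-Mul2  regs: r0:Mul2,r1:0,r2:Mul1,r3:7
  c7: stall  regs: r0:Mul2,r1:0,r2:Mul1,r3:7
  c8: CDB Add1=-7; stall  regs: r0:Mul2,r1:0,r2:Mul1,r3:7
  c9: CDB Mul1=0; issue MUL r1<-Mul1  regs: r0:Mul2,r1:Mul1,r2:0,r3:7
  c10: issue ADD r3<-Add1  regs: r0:Mul2,r1:Mul1,r2:0,r3:Add1
  c11: stall  regs: r0:Mul2,r1:Mul1,r2:0,r3:Add1
  c12: stall  regs: r0:Mul2,r1:Mul1,r2:0,r3:Add1
  c13: CDB Mul2=0; issue MUL r3<-Mul2  regs: r0:0,r1:Mul1,r2:0,r3:Mul2
  c14: issue SUB r0<-Add2  regs: r0:Add2,r1:Mul1,r2:0,r3:Mul2
  c15: -  regs: r0:Add2,r1:Mul1,r2:0,r3:Mul2
  c16: -  regs: r0:Add2,r1:Mul1,r2:0,r3:Mul2
  c17: CDB Mul1=0  regs: r0:Add2,r1:0,r2:0,r3:Mul2
  c18: -  regs: r0:Add2,r1:0,r2:0,r3:Mul2
  c19: -  regs: r0:Add2,r1:0,r2:0,r3:Mul2
  c20: CDB Add1=0  regs: r0:Add2,r1:0,r2:0,r3:Mul2
  c21: CDB Add2=0  regs: r0:0,r1:0,r2:0,r3:Mul2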